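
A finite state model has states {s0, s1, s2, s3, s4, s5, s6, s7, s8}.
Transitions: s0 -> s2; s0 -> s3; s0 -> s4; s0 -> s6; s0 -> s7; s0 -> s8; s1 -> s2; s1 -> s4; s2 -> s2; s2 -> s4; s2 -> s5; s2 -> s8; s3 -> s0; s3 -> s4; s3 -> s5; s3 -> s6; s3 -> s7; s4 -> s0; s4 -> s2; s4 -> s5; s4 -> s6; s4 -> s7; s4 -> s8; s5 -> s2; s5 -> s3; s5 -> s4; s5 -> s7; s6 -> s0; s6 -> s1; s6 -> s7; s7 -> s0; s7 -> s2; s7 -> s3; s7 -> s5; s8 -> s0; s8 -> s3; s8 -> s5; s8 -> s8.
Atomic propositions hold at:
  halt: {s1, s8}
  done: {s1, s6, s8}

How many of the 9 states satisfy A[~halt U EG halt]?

1

Sat(~halt) = {s0, s2, s3, s4, s5, s6, s7}
EG halt: greatest fixpoint, start Z0 = {s1, s8}, keep only states in Sat with some successor in Z. Z1 = {s8}; fixed.
Sat(EG halt) = {s8}
A[~halt U EG halt]: least fixpoint, start Z0 = Sat(EG halt) = {s8}, add states in Sat(~halt) with every successor in Z. Already a fixed point.
Sat(A[~halt U EG halt]) = {s8}
|Sat(A[~halt U EG halt])| = |{s8}| = 1.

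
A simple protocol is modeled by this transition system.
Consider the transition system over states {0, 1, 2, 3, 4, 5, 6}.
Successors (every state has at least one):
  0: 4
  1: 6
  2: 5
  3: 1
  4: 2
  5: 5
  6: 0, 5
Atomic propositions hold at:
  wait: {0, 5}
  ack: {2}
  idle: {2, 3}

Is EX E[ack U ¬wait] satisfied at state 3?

Sat(¬wait) = {1, 2, 3, 4, 6}
E[ack U ¬wait]: least fixpoint, start Z0 = Sat(¬wait) = {1, 2, 3, 4, 6}, add states in Sat(ack) with some successor in Z. Already a fixed point.
Sat(E[ack U ¬wait]) = {1, 2, 3, 4, 6}
Sat(EX E[ack U ¬wait]) = {s : some successor in {1, 2, 3, 4, 6}} = {0, 1, 3, 4}
3 ∈ Sat(EX E[ack U ¬wait]) = {0, 1, 3, 4}, so the formula holds at 3.

Yes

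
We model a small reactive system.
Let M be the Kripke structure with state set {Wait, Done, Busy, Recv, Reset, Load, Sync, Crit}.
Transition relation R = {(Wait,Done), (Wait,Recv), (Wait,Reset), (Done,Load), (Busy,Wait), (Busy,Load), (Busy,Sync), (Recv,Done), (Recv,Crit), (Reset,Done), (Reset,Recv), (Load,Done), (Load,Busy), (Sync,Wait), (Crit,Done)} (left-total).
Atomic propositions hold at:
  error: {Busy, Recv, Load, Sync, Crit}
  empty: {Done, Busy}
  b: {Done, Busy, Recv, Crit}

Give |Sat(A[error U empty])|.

5

A[error U empty]: least fixpoint, start Z0 = Sat(empty) = {Done, Busy}, add states in Sat(error) with every successor in Z. Z1 = {Done, Busy, Load, Crit}; Z2 = {Done, Busy, Recv, Load, Crit}; fixed.
Sat(A[error U empty]) = {Done, Busy, Recv, Load, Crit}
|Sat(A[error U empty])| = |{Done, Busy, Recv, Load, Crit}| = 5.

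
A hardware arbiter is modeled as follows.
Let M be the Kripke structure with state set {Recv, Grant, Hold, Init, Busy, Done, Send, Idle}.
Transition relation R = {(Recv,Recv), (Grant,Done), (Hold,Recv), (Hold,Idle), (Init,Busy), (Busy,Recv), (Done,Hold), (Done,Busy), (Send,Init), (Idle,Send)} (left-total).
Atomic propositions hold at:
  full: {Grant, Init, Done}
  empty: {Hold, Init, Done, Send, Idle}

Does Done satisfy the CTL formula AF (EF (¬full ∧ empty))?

Yes

Sat(¬full) = {Recv, Hold, Busy, Send, Idle}
Sat(¬full ∧ empty) = {Hold, Send, Idle}
EF (¬full ∧ empty): least fixpoint, start Z0 = {Hold, Send, Idle}, add states with some successor in Z. Z1 = {Hold, Done, Send, Idle}; Z2 = {Grant, Hold, Done, Send, Idle}; fixed.
Sat(EF (¬full ∧ empty)) = {Grant, Hold, Done, Send, Idle}
AF (EF (¬full ∧ empty)): least fixpoint, start Z0 = {Grant, Hold, Done, Send, Idle}, add states with every successor in Z. Already a fixed point.
Sat(AF (EF (¬full ∧ empty))) = {Grant, Hold, Done, Send, Idle}
Done ∈ Sat(AF (EF (¬full ∧ empty))) = {Grant, Hold, Done, Send, Idle}, so the formula holds at Done.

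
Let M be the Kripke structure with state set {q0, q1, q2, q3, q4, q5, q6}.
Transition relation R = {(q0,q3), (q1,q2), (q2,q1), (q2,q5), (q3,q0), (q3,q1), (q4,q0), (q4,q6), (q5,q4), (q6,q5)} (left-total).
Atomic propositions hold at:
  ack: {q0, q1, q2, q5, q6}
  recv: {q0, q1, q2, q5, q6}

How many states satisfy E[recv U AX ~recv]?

5

Sat(~recv) = {q3, q4}
Sat(AX ~recv) = {s : every successor in {q3, q4}} = {q0, q5}
E[recv U AX ~recv]: least fixpoint, start Z0 = Sat(AX ~recv) = {q0, q5}, add states in Sat(recv) with some successor in Z. Z1 = {q0, q2, q5, q6}; Z2 = {q0, q1, q2, q5, q6}; fixed.
Sat(E[recv U AX ~recv]) = {q0, q1, q2, q5, q6}
|Sat(E[recv U AX ~recv])| = |{q0, q1, q2, q5, q6}| = 5.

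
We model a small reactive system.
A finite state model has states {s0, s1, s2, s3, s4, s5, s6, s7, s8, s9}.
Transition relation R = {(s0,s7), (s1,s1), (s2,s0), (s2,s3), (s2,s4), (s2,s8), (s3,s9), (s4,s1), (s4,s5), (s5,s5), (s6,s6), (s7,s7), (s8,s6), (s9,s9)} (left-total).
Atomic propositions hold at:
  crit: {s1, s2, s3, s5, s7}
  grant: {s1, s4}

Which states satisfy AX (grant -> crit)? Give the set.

Sat(grant -> crit) = {s0, s1, s2, s3, s5, s6, s7, s8, s9}
Sat(AX (grant -> crit)) = {s : every successor in {s0, s1, s2, s3, s5, s6, s7, s8, s9}} = {s0, s1, s3, s4, s5, s6, s7, s8, s9}

{s0, s1, s3, s4, s5, s6, s7, s8, s9}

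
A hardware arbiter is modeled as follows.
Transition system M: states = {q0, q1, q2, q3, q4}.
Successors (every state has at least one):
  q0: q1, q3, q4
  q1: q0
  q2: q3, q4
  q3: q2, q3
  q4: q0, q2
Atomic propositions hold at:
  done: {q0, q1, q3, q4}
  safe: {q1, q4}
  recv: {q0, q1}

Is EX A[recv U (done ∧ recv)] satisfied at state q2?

Sat(done ∧ recv) = {q0, q1}
A[recv U (done ∧ recv)]: least fixpoint, start Z0 = Sat((done ∧ recv)) = {q0, q1}, add states in Sat(recv) with every successor in Z. Already a fixed point.
Sat(A[recv U (done ∧ recv)]) = {q0, q1}
Sat(EX A[recv U (done ∧ recv)]) = {s : some successor in {q0, q1}} = {q0, q1, q4}
q2 ∉ Sat(EX A[recv U (done ∧ recv)]) = {q0, q1, q4}, so the formula does not hold at q2.

No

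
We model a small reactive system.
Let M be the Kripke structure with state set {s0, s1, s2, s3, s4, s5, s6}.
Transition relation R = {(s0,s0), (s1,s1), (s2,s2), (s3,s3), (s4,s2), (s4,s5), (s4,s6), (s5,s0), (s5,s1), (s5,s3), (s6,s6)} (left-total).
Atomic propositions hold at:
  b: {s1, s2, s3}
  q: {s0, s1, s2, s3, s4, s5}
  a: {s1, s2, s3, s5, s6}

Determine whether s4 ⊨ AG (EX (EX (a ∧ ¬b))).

No

Sat(¬b) = {s0, s4, s5, s6}
Sat(a ∧ ¬b) = {s5, s6}
Sat(EX (a ∧ ¬b)) = {s : some successor in {s5, s6}} = {s4, s6}
Sat(EX (EX (a ∧ ¬b))) = {s : some successor in {s4, s6}} = {s4, s6}
AG (EX (EX (a ∧ ¬b))): greatest fixpoint, start Z0 = {s4, s6}, keep only states in Sat with every successor in Z. Z1 = {s6}; fixed.
Sat(AG (EX (EX (a ∧ ¬b)))) = {s6}
s4 ∉ Sat(AG (EX (EX (a ∧ ¬b)))) = {s6}, so the formula does not hold at s4.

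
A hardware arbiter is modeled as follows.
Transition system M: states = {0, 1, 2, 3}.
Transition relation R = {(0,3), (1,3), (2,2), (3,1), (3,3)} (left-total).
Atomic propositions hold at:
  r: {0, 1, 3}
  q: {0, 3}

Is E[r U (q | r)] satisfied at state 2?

No

Sat(q | r) = {0, 1, 3}
E[r U (q | r)]: least fixpoint, start Z0 = Sat((q | r)) = {0, 1, 3}, add states in Sat(r) with some successor in Z. Already a fixed point.
Sat(E[r U (q | r)]) = {0, 1, 3}
2 ∉ Sat(E[r U (q | r)]) = {0, 1, 3}, so the formula does not hold at 2.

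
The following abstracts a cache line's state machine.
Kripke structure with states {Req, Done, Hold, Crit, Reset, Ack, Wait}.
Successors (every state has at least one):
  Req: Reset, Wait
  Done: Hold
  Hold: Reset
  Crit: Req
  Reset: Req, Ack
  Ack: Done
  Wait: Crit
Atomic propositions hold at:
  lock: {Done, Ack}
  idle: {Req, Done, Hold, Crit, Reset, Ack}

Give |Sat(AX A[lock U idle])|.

A[lock U idle]: least fixpoint, start Z0 = Sat(idle) = {Req, Done, Hold, Crit, Reset, Ack}, add states in Sat(lock) with every successor in Z. Already a fixed point.
Sat(A[lock U idle]) = {Req, Done, Hold, Crit, Reset, Ack}
Sat(AX A[lock U idle]) = {s : every successor in {Req, Done, Hold, Crit, Reset, Ack}} = {Done, Hold, Crit, Reset, Ack, Wait}
|Sat(AX A[lock U idle])| = |{Done, Hold, Crit, Reset, Ack, Wait}| = 6.

6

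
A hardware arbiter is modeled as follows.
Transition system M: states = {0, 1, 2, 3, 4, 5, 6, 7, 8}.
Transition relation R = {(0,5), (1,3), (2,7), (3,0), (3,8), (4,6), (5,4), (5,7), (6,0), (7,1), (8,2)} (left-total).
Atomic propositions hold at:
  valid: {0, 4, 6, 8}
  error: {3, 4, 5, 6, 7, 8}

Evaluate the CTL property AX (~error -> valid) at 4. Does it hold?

Yes

Sat(~error) = {0, 1, 2}
Sat(~error -> valid) = {0, 3, 4, 5, 6, 7, 8}
Sat(AX (~error -> valid)) = {s : every successor in {0, 3, 4, 5, 6, 7, 8}} = {0, 1, 2, 3, 4, 5, 6}
4 ∈ Sat(AX (~error -> valid)) = {0, 1, 2, 3, 4, 5, 6}, so the formula holds at 4.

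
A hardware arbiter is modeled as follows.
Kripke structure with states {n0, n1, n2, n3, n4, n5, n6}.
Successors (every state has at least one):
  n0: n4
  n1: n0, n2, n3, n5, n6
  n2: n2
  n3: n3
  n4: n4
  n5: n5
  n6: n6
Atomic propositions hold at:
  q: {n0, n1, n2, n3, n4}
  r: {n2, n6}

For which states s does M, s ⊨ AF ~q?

{n5, n6}

Sat(~q) = {n5, n6}
AF ~q: least fixpoint, start Z0 = {n5, n6}, add states with every successor in Z. Already a fixed point.
Sat(AF ~q) = {n5, n6}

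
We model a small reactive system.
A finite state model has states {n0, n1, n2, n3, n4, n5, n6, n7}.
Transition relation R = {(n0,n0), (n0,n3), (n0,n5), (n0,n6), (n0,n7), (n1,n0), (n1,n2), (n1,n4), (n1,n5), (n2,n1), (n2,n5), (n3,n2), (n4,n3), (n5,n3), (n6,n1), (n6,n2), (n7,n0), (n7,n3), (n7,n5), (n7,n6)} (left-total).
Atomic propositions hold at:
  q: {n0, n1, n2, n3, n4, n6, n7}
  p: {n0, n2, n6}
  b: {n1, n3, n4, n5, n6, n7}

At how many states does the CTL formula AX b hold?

Sat(AX b) = {s : every successor in {n1, n3, n4, n5, n6, n7}} = {n2, n4, n5}
|Sat(AX b)| = |{n2, n4, n5}| = 3.

3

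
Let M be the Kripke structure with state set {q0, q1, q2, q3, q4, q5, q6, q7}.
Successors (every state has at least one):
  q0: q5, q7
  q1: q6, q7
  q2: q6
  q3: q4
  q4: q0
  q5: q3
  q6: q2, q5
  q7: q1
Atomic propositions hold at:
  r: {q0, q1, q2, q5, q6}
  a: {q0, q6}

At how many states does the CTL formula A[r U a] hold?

A[r U a]: least fixpoint, start Z0 = Sat(a) = {q0, q6}, add states in Sat(r) with every successor in Z. Z1 = {q0, q2, q6}; fixed.
Sat(A[r U a]) = {q0, q2, q6}
|Sat(A[r U a])| = |{q0, q2, q6}| = 3.

3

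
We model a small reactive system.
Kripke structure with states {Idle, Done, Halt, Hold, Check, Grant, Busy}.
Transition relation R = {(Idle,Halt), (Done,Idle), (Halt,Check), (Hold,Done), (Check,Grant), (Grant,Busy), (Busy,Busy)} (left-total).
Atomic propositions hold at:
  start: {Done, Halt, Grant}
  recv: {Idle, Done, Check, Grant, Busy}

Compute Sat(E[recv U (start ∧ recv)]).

Sat(start ∧ recv) = {Done, Grant}
E[recv U (start ∧ recv)]: least fixpoint, start Z0 = Sat((start ∧ recv)) = {Done, Grant}, add states in Sat(recv) with some successor in Z. Z1 = {Done, Check, Grant}; fixed.
Sat(E[recv U (start ∧ recv)]) = {Done, Check, Grant}

{Done, Check, Grant}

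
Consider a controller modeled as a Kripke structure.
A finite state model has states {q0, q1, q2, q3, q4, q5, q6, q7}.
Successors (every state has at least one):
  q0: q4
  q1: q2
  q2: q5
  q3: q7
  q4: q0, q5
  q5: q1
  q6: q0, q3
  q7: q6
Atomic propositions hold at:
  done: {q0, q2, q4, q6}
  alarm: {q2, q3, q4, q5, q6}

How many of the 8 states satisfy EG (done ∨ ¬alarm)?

Sat(¬alarm) = {q0, q1, q7}
Sat(done ∨ ¬alarm) = {q0, q1, q2, q4, q6, q7}
EG (done ∨ ¬alarm): greatest fixpoint, start Z0 = {q0, q1, q2, q4, q6, q7}, keep only states in Sat with some successor in Z. Z1 = {q0, q1, q4, q6, q7}; Z2 = {q0, q4, q6, q7}; fixed.
Sat(EG (done ∨ ¬alarm)) = {q0, q4, q6, q7}
|Sat(EG (done ∨ ¬alarm))| = |{q0, q4, q6, q7}| = 4.

4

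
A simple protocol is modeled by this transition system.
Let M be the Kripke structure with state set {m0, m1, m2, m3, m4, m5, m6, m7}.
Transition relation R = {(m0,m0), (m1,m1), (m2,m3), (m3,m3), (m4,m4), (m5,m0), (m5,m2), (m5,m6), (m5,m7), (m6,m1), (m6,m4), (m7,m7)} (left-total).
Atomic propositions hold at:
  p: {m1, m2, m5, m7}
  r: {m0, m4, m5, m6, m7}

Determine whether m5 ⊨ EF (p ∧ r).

Sat(p ∧ r) = {m5, m7}
EF (p ∧ r): least fixpoint, start Z0 = {m5, m7}, add states with some successor in Z. Already a fixed point.
Sat(EF (p ∧ r)) = {m5, m7}
m5 ∈ Sat(EF (p ∧ r)) = {m5, m7}, so the formula holds at m5.

Yes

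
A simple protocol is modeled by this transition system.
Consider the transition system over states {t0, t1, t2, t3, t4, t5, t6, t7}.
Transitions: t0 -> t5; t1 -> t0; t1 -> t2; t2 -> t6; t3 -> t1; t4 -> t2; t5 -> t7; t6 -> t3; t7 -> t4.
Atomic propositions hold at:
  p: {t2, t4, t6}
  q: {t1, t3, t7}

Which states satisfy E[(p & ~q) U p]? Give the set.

Sat(~q) = {t0, t2, t4, t5, t6}
Sat(p & ~q) = {t2, t4, t6}
E[(p & ~q) U p]: least fixpoint, start Z0 = Sat(p) = {t2, t4, t6}, add states in Sat(p & ~q) with some successor in Z. Already a fixed point.
Sat(E[(p & ~q) U p]) = {t2, t4, t6}

{t2, t4, t6}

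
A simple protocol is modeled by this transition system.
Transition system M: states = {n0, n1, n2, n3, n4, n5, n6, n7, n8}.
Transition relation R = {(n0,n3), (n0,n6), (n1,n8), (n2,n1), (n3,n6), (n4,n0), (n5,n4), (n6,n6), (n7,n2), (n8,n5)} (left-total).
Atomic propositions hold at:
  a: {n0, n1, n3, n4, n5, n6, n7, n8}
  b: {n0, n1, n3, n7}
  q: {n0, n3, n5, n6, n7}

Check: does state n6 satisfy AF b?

AF b: least fixpoint, start Z0 = {n0, n1, n3, n7}, add states with every successor in Z. Z1 = {n0, n1, n2, n3, n4, n7}; Z2 = {n0, n1, n2, n3, n4, n5, n7}; Z3 = {n0, n1, n2, n3, n4, n5, n7, n8}; fixed.
Sat(AF b) = {n0, n1, n2, n3, n4, n5, n7, n8}
n6 ∉ Sat(AF b) = {n0, n1, n2, n3, n4, n5, n7, n8}, so the formula does not hold at n6.

No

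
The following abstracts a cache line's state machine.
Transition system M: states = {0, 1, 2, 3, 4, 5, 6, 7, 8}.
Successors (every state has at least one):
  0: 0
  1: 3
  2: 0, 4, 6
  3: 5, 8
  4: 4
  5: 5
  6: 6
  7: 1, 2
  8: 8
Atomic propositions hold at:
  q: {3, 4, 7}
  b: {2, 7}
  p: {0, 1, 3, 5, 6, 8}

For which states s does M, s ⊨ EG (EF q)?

{2, 4, 7}

EF q: least fixpoint, start Z0 = {3, 4, 7}, add states with some successor in Z. Z1 = {1, 2, 3, 4, 7}; fixed.
Sat(EF q) = {1, 2, 3, 4, 7}
EG (EF q): greatest fixpoint, start Z0 = {1, 2, 3, 4, 7}, keep only states in Sat with some successor in Z. Z1 = {1, 2, 4, 7}; Z2 = {2, 4, 7}; fixed.
Sat(EG (EF q)) = {2, 4, 7}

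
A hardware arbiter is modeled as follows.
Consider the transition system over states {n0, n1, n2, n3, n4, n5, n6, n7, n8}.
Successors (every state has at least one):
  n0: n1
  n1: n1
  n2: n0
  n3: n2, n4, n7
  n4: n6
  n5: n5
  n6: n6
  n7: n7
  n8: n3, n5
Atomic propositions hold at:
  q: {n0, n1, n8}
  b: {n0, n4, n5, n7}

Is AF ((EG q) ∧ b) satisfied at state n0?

Yes

EG q: greatest fixpoint, start Z0 = {n0, n1, n8}, keep only states in Sat with some successor in Z. Z1 = {n0, n1}; fixed.
Sat(EG q) = {n0, n1}
Sat((EG q) ∧ b) = {n0}
AF ((EG q) ∧ b): least fixpoint, start Z0 = {n0}, add states with every successor in Z. Z1 = {n0, n2}; fixed.
Sat(AF ((EG q) ∧ b)) = {n0, n2}
n0 ∈ Sat(AF ((EG q) ∧ b)) = {n0, n2}, so the formula holds at n0.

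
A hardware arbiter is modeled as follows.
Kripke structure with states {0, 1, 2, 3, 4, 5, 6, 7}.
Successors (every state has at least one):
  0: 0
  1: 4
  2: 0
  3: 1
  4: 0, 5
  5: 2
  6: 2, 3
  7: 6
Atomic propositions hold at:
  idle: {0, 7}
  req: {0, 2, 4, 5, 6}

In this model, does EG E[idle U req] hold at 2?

E[idle U req]: least fixpoint, start Z0 = Sat(req) = {0, 2, 4, 5, 6}, add states in Sat(idle) with some successor in Z. Z1 = {0, 2, 4, 5, 6, 7}; fixed.
Sat(E[idle U req]) = {0, 2, 4, 5, 6, 7}
EG E[idle U req]: greatest fixpoint, start Z0 = {0, 2, 4, 5, 6, 7}, keep only states in Sat with some successor in Z. Already a fixed point.
Sat(EG E[idle U req]) = {0, 2, 4, 5, 6, 7}
2 ∈ Sat(EG E[idle U req]) = {0, 2, 4, 5, 6, 7}, so the formula holds at 2.

Yes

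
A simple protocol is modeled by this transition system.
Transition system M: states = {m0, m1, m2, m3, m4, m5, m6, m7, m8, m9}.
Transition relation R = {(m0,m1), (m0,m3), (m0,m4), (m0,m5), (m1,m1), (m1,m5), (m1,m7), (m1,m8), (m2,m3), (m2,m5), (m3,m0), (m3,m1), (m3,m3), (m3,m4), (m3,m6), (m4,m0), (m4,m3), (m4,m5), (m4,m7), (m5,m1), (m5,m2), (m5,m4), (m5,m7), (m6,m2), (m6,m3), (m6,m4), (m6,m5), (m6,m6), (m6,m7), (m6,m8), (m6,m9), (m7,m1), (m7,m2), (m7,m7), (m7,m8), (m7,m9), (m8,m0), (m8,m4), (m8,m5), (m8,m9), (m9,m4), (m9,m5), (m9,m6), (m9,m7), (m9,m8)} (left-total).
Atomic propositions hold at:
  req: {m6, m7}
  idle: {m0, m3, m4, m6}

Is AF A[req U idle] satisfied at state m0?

A[req U idle]: least fixpoint, start Z0 = Sat(idle) = {m0, m3, m4, m6}, add states in Sat(req) with every successor in Z. Already a fixed point.
Sat(A[req U idle]) = {m0, m3, m4, m6}
AF A[req U idle]: least fixpoint, start Z0 = {m0, m3, m4, m6}, add states with every successor in Z. Already a fixed point.
Sat(AF A[req U idle]) = {m0, m3, m4, m6}
m0 ∈ Sat(AF A[req U idle]) = {m0, m3, m4, m6}, so the formula holds at m0.

Yes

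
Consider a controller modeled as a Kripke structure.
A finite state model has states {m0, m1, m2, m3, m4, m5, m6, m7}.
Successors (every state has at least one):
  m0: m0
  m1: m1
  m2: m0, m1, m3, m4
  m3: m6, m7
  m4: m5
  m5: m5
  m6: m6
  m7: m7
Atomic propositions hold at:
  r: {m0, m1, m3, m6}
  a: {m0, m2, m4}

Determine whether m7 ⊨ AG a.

No

AG a: greatest fixpoint, start Z0 = {m0, m2, m4}, keep only states in Sat with every successor in Z. Z1 = {m0}; fixed.
Sat(AG a) = {m0}
m7 ∉ Sat(AG a) = {m0}, so the formula does not hold at m7.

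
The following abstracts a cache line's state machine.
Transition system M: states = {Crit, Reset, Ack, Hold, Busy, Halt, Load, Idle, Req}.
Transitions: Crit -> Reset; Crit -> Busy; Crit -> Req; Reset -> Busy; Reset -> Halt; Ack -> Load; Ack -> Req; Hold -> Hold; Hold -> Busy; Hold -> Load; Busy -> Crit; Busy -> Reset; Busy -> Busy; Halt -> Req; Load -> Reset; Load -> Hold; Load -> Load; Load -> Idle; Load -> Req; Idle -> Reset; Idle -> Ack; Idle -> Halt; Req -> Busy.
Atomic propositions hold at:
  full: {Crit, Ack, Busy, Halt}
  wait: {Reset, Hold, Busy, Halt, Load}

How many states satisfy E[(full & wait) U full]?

4

Sat(full & wait) = {Busy, Halt}
E[(full & wait) U full]: least fixpoint, start Z0 = Sat(full) = {Crit, Ack, Busy, Halt}, add states in Sat(full & wait) with some successor in Z. Already a fixed point.
Sat(E[(full & wait) U full]) = {Crit, Ack, Busy, Halt}
|Sat(E[(full & wait) U full])| = |{Crit, Ack, Busy, Halt}| = 4.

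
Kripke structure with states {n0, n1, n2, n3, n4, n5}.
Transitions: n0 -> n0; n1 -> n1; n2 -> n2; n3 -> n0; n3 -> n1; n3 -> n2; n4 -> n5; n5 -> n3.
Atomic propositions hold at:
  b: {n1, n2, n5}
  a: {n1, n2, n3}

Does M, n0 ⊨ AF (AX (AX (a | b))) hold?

No

Sat(a | b) = {n1, n2, n3, n5}
Sat(AX (a | b)) = {s : every successor in {n1, n2, n3, n5}} = {n1, n2, n4, n5}
Sat(AX (AX (a | b))) = {s : every successor in {n1, n2, n4, n5}} = {n1, n2, n4}
AF (AX (AX (a | b))): least fixpoint, start Z0 = {n1, n2, n4}, add states with every successor in Z. Already a fixed point.
Sat(AF (AX (AX (a | b)))) = {n1, n2, n4}
n0 ∉ Sat(AF (AX (AX (a | b)))) = {n1, n2, n4}, so the formula does not hold at n0.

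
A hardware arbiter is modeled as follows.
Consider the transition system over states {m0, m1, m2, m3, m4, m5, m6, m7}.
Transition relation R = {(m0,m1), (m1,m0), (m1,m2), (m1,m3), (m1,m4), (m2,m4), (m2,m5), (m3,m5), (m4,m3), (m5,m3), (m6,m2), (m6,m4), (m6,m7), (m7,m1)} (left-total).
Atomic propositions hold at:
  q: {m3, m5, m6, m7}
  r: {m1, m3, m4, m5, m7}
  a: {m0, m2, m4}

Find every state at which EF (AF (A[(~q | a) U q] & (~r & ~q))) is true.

{m0, m1, m2, m6, m7}

Sat(~q) = {m0, m1, m2, m4}
Sat(~q | a) = {m0, m1, m2, m4}
A[(~q | a) U q]: least fixpoint, start Z0 = Sat(q) = {m3, m5, m6, m7}, add states in Sat(~q | a) with every successor in Z. Z1 = {m3, m4, m5, m6, m7}; Z2 = {m2, m3, m4, m5, m6, m7}; fixed.
Sat(A[(~q | a) U q]) = {m2, m3, m4, m5, m6, m7}
Sat(~r) = {m0, m2, m6}
Sat(~r & ~q) = {m0, m2}
Sat(A[(~q | a) U q] & (~r & ~q)) = {m2}
AF (A[(~q | a) U q] & (~r & ~q)): least fixpoint, start Z0 = {m2}, add states with every successor in Z. Already a fixed point.
Sat(AF (A[(~q | a) U q] & (~r & ~q))) = {m2}
EF (AF (A[(~q | a) U q] & (~r & ~q))): least fixpoint, start Z0 = {m2}, add states with some successor in Z. Z1 = {m1, m2, m6}; Z2 = {m0, m1, m2, m6, m7}; fixed.
Sat(EF (AF (A[(~q | a) U q] & (~r & ~q)))) = {m0, m1, m2, m6, m7}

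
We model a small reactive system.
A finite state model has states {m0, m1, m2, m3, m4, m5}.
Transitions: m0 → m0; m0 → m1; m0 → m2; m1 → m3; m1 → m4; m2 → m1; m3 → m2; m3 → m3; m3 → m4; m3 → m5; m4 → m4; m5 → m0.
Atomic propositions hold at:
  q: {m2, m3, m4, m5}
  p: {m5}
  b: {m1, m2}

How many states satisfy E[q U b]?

3

E[q U b]: least fixpoint, start Z0 = Sat(b) = {m1, m2}, add states in Sat(q) with some successor in Z. Z1 = {m1, m2, m3}; fixed.
Sat(E[q U b]) = {m1, m2, m3}
|Sat(E[q U b])| = |{m1, m2, m3}| = 3.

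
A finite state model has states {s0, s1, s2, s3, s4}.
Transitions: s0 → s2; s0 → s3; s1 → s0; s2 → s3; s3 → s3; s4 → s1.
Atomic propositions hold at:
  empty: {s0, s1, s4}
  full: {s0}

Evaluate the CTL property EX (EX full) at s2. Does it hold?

Sat(EX full) = {s : some successor in {s0}} = {s1}
Sat(EX (EX full)) = {s : some successor in {s1}} = {s4}
s2 ∉ Sat(EX (EX full)) = {s4}, so the formula does not hold at s2.

No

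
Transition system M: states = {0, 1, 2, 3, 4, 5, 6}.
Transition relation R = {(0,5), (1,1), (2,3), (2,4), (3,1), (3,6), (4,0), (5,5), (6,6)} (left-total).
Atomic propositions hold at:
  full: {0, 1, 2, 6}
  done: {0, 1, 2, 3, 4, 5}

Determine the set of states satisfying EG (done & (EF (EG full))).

EG full: greatest fixpoint, start Z0 = {0, 1, 2, 6}, keep only states in Sat with some successor in Z. Z1 = {1, 6}; fixed.
Sat(EG full) = {1, 6}
EF (EG full): least fixpoint, start Z0 = {1, 6}, add states with some successor in Z. Z1 = {1, 3, 6}; Z2 = {1, 2, 3, 6}; fixed.
Sat(EF (EG full)) = {1, 2, 3, 6}
Sat(done & (EF (EG full))) = {1, 2, 3}
EG (done & (EF (EG full))): greatest fixpoint, start Z0 = {1, 2, 3}, keep only states in Sat with some successor in Z. Already a fixed point.
Sat(EG (done & (EF (EG full)))) = {1, 2, 3}

{1, 2, 3}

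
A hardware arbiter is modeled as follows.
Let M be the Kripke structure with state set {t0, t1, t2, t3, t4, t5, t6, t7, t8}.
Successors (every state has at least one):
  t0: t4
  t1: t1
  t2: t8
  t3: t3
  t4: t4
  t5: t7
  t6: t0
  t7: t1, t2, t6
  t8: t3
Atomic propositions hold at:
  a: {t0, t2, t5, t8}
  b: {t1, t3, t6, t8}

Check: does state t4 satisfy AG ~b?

Yes

Sat(~b) = {t0, t2, t4, t5, t7}
AG ~b: greatest fixpoint, start Z0 = {t0, t2, t4, t5, t7}, keep only states in Sat with every successor in Z. Z1 = {t0, t4, t5}; Z2 = {t0, t4}; fixed.
Sat(AG ~b) = {t0, t4}
t4 ∈ Sat(AG ~b) = {t0, t4}, so the formula holds at t4.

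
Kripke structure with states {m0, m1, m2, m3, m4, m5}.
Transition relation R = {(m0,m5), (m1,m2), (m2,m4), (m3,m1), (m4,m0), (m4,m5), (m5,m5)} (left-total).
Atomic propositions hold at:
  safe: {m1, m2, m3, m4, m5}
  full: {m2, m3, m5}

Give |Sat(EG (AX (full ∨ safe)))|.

Sat(full ∨ safe) = {m1, m2, m3, m4, m5}
Sat(AX (full ∨ safe)) = {s : every successor in {m1, m2, m3, m4, m5}} = {m0, m1, m2, m3, m5}
EG (AX (full ∨ safe)): greatest fixpoint, start Z0 = {m0, m1, m2, m3, m5}, keep only states in Sat with some successor in Z. Z1 = {m0, m1, m3, m5}; Z2 = {m0, m3, m5}; Z3 = {m0, m5}; fixed.
Sat(EG (AX (full ∨ safe))) = {m0, m5}
|Sat(EG (AX (full ∨ safe)))| = |{m0, m5}| = 2.

2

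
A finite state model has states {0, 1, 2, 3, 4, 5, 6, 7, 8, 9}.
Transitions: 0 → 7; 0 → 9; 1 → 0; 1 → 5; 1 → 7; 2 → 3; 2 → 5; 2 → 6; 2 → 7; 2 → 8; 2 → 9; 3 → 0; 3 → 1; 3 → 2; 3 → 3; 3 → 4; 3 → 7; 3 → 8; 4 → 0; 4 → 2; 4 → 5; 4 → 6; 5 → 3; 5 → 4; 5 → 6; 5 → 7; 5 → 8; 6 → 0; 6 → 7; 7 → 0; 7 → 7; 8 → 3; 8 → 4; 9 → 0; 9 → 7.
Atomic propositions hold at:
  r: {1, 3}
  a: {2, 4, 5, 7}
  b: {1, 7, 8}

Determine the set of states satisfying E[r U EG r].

EG r: greatest fixpoint, start Z0 = {1, 3}, keep only states in Sat with some successor in Z. Z1 = {3}; fixed.
Sat(EG r) = {3}
E[r U EG r]: least fixpoint, start Z0 = Sat(EG r) = {3}, add states in Sat(r) with some successor in Z. Already a fixed point.
Sat(E[r U EG r]) = {3}

{3}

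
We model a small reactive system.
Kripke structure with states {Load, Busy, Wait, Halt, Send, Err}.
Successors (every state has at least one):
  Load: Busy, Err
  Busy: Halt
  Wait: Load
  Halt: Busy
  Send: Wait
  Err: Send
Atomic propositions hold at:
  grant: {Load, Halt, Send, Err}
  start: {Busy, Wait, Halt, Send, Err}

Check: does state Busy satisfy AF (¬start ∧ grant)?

No

Sat(¬start) = {Load}
Sat(¬start ∧ grant) = {Load}
AF (¬start ∧ grant): least fixpoint, start Z0 = {Load}, add states with every successor in Z. Z1 = {Load, Wait}; Z2 = {Load, Wait, Send}; Z3 = {Load, Wait, Send, Err}; fixed.
Sat(AF (¬start ∧ grant)) = {Load, Wait, Send, Err}
Busy ∉ Sat(AF (¬start ∧ grant)) = {Load, Wait, Send, Err}, so the formula does not hold at Busy.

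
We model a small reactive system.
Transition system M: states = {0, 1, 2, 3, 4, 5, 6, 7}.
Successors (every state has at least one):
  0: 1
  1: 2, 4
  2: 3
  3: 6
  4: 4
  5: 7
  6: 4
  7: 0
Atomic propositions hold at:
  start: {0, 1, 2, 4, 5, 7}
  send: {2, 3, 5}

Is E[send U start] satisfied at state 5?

Yes

E[send U start]: least fixpoint, start Z0 = Sat(start) = {0, 1, 2, 4, 5, 7}, add states in Sat(send) with some successor in Z. Already a fixed point.
Sat(E[send U start]) = {0, 1, 2, 4, 5, 7}
5 ∈ Sat(E[send U start]) = {0, 1, 2, 4, 5, 7}, so the formula holds at 5.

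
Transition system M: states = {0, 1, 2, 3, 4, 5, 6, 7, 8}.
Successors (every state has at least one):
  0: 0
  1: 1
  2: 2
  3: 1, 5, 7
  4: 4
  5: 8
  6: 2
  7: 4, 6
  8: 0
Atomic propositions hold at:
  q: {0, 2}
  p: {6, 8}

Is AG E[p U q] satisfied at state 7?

E[p U q]: least fixpoint, start Z0 = Sat(q) = {0, 2}, add states in Sat(p) with some successor in Z. Z1 = {0, 2, 6, 8}; fixed.
Sat(E[p U q]) = {0, 2, 6, 8}
AG E[p U q]: greatest fixpoint, start Z0 = {0, 2, 6, 8}, keep only states in Sat with every successor in Z. Already a fixed point.
Sat(AG E[p U q]) = {0, 2, 6, 8}
7 ∉ Sat(AG E[p U q]) = {0, 2, 6, 8}, so the formula does not hold at 7.

No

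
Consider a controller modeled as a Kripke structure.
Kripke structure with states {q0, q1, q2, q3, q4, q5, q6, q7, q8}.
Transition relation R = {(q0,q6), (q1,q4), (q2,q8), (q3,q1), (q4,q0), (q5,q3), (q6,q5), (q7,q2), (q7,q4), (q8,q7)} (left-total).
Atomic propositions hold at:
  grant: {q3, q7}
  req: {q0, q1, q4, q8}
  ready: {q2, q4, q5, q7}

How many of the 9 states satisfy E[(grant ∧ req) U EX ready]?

4

Sat(grant ∧ req) = ∅
Sat(EX ready) = {s : some successor in {q2, q4, q5, q7}} = {q1, q6, q7, q8}
E[(grant ∧ req) U EX ready]: least fixpoint, start Z0 = Sat(EX ready) = {q1, q6, q7, q8}, add states in Sat(grant ∧ req) with some successor in Z. Already a fixed point.
Sat(E[(grant ∧ req) U EX ready]) = {q1, q6, q7, q8}
|Sat(E[(grant ∧ req) U EX ready])| = |{q1, q6, q7, q8}| = 4.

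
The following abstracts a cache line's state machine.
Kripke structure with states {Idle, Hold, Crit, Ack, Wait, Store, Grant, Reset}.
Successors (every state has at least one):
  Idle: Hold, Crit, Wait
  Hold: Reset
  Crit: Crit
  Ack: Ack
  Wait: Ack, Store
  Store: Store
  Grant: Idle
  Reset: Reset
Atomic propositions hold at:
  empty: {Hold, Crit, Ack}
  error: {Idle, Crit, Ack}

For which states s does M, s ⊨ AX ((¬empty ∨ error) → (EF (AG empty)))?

{Idle, Crit, Ack, Grant}

Sat(¬empty) = {Idle, Wait, Store, Grant, Reset}
Sat(¬empty ∨ error) = {Idle, Crit, Ack, Wait, Store, Grant, Reset}
AG empty: greatest fixpoint, start Z0 = {Hold, Crit, Ack}, keep only states in Sat with every successor in Z. Z1 = {Crit, Ack}; fixed.
Sat(AG empty) = {Crit, Ack}
EF (AG empty): least fixpoint, start Z0 = {Crit, Ack}, add states with some successor in Z. Z1 = {Idle, Crit, Ack, Wait}; Z2 = {Idle, Crit, Ack, Wait, Grant}; fixed.
Sat(EF (AG empty)) = {Idle, Crit, Ack, Wait, Grant}
Sat((¬empty ∨ error) → (EF (AG empty))) = {Idle, Hold, Crit, Ack, Wait, Grant}
Sat(AX ((¬empty ∨ error) → (EF (AG empty)))) = {s : every successor in {Idle, Hold, Crit, Ack, Wait, Grant}} = {Idle, Crit, Ack, Grant}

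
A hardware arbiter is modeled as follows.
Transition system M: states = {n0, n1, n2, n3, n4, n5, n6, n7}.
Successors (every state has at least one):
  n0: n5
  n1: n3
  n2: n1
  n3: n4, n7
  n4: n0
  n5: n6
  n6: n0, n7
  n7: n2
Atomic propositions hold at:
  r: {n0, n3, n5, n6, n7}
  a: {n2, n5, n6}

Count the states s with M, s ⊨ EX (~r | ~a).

6

Sat(~r) = {n1, n2, n4}
Sat(~a) = {n0, n1, n3, n4, n7}
Sat(~r | ~a) = {n0, n1, n2, n3, n4, n7}
Sat(EX (~r | ~a)) = {s : some successor in {n0, n1, n2, n3, n4, n7}} = {n1, n2, n3, n4, n6, n7}
|Sat(EX (~r | ~a))| = |{n1, n2, n3, n4, n6, n7}| = 6.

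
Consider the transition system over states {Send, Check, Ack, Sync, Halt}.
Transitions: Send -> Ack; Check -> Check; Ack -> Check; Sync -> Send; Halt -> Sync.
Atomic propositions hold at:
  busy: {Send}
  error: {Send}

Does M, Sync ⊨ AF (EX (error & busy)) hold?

Sat(error & busy) = {Send}
Sat(EX (error & busy)) = {s : some successor in {Send}} = {Sync}
AF (EX (error & busy)): least fixpoint, start Z0 = {Sync}, add states with every successor in Z. Z1 = {Sync, Halt}; fixed.
Sat(AF (EX (error & busy))) = {Sync, Halt}
Sync ∈ Sat(AF (EX (error & busy))) = {Sync, Halt}, so the formula holds at Sync.

Yes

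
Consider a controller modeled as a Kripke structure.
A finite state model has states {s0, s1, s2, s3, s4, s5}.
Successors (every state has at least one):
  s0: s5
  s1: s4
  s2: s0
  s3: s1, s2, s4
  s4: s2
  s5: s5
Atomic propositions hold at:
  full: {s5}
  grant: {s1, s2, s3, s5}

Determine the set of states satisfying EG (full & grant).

Sat(full & grant) = {s5}
EG (full & grant): greatest fixpoint, start Z0 = {s5}, keep only states in Sat with some successor in Z. Already a fixed point.
Sat(EG (full & grant)) = {s5}

{s5}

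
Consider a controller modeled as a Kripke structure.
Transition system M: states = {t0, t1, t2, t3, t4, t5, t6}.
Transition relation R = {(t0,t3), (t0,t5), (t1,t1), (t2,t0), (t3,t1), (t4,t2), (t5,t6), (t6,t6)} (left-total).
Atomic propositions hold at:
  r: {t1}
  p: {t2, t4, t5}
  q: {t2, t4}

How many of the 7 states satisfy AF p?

AF p: least fixpoint, start Z0 = {t2, t4, t5}, add states with every successor in Z. Already a fixed point.
Sat(AF p) = {t2, t4, t5}
|Sat(AF p)| = |{t2, t4, t5}| = 3.

3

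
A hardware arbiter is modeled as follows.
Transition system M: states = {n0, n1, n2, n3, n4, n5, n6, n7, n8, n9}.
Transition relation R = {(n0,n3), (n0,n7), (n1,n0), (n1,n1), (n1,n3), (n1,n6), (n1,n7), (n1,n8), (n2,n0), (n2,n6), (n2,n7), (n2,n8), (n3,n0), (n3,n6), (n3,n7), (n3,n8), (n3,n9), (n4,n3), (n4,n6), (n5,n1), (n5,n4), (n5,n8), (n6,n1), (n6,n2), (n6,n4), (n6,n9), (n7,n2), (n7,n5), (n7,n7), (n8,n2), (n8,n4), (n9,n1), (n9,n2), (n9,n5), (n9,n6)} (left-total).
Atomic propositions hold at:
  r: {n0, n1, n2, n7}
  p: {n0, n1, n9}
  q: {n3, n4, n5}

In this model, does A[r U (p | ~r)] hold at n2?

No

Sat(~r) = {n3, n4, n5, n6, n8, n9}
Sat(p | ~r) = {n0, n1, n3, n4, n5, n6, n8, n9}
A[r U (p | ~r)]: least fixpoint, start Z0 = Sat((p | ~r)) = {n0, n1, n3, n4, n5, n6, n8, n9}, add states in Sat(r) with every successor in Z. Already a fixed point.
Sat(A[r U (p | ~r)]) = {n0, n1, n3, n4, n5, n6, n8, n9}
n2 ∉ Sat(A[r U (p | ~r)]) = {n0, n1, n3, n4, n5, n6, n8, n9}, so the formula does not hold at n2.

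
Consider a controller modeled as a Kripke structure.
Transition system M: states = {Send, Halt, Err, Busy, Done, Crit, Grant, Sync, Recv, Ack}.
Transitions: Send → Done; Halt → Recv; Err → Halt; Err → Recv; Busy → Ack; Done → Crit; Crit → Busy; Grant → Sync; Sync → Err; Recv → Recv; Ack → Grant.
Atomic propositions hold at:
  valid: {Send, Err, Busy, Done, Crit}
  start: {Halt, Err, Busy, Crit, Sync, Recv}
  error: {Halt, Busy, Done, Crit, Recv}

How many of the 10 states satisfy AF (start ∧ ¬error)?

8

Sat(¬error) = {Send, Err, Grant, Sync, Ack}
Sat(start ∧ ¬error) = {Err, Sync}
AF (start ∧ ¬error): least fixpoint, start Z0 = {Err, Sync}, add states with every successor in Z. Z1 = {Err, Grant, Sync}; Z2 = {Err, Grant, Sync, Ack}; Z3 = {Err, Busy, Grant, Sync, Ack}; Z4 = {Err, Busy, Crit, Grant, Sync, Ack}; Z5 = {Err, Busy, Done, Crit, Grant, Sync, Ack}; Z6 = {Send, Err, Busy, Done, Crit, Grant, Sync, Ack}; fixed.
Sat(AF (start ∧ ¬error)) = {Send, Err, Busy, Done, Crit, Grant, Sync, Ack}
|Sat(AF (start ∧ ¬error))| = |{Send, Err, Busy, Done, Crit, Grant, Sync, Ack}| = 8.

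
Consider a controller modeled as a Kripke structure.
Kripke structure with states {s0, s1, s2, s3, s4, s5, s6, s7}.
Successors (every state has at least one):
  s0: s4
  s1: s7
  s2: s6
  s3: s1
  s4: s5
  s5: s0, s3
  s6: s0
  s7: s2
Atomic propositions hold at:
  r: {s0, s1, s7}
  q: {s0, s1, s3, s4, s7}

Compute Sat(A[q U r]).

A[q U r]: least fixpoint, start Z0 = Sat(r) = {s0, s1, s7}, add states in Sat(q) with every successor in Z. Z1 = {s0, s1, s3, s7}; fixed.
Sat(A[q U r]) = {s0, s1, s3, s7}

{s0, s1, s3, s7}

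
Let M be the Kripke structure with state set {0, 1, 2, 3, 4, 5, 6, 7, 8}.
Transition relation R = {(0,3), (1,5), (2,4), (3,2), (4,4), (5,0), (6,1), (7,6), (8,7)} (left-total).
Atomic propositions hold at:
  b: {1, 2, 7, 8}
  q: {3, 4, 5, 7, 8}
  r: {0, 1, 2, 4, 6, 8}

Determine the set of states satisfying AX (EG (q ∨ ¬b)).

Sat(¬b) = {0, 3, 4, 5, 6}
Sat(q ∨ ¬b) = {0, 3, 4, 5, 6, 7, 8}
EG (q ∨ ¬b): greatest fixpoint, start Z0 = {0, 3, 4, 5, 6, 7, 8}, keep only states in Sat with some successor in Z. Z1 = {0, 4, 5, 7, 8}; Z2 = {4, 5, 8}; Z3 = {4}; fixed.
Sat(EG (q ∨ ¬b)) = {4}
Sat(AX (EG (q ∨ ¬b))) = {s : every successor in {4}} = {2, 4}

{2, 4}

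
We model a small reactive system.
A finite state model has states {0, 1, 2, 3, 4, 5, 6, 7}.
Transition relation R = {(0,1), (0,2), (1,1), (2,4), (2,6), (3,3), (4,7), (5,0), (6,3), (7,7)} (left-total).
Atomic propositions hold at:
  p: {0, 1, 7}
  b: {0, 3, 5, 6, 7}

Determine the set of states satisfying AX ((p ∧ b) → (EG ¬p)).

{0, 1, 2, 3, 6}

Sat(p ∧ b) = {0, 7}
Sat(¬p) = {2, 3, 4, 5, 6}
EG ¬p: greatest fixpoint, start Z0 = {2, 3, 4, 5, 6}, keep only states in Sat with some successor in Z. Z1 = {2, 3, 6}; fixed.
Sat(EG ¬p) = {2, 3, 6}
Sat((p ∧ b) → (EG ¬p)) = {1, 2, 3, 4, 5, 6}
Sat(AX ((p ∧ b) → (EG ¬p))) = {s : every successor in {1, 2, 3, 4, 5, 6}} = {0, 1, 2, 3, 6}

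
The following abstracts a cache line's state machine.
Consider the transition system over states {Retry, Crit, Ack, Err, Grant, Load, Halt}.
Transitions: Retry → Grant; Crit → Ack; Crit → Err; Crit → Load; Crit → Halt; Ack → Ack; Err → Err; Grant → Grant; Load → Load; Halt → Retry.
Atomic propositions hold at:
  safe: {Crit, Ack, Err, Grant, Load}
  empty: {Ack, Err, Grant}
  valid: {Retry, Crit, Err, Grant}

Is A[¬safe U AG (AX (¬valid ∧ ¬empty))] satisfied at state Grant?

Sat(¬safe) = {Retry, Halt}
Sat(¬valid) = {Ack, Load, Halt}
Sat(¬empty) = {Retry, Crit, Load, Halt}
Sat(¬valid ∧ ¬empty) = {Load, Halt}
Sat(AX (¬valid ∧ ¬empty)) = {s : every successor in {Load, Halt}} = {Load}
AG (AX (¬valid ∧ ¬empty)): greatest fixpoint, start Z0 = {Load}, keep only states in Sat with every successor in Z. Already a fixed point.
Sat(AG (AX (¬valid ∧ ¬empty))) = {Load}
A[¬safe U AG (AX (¬valid ∧ ¬empty))]: least fixpoint, start Z0 = Sat(AG (AX (¬valid ∧ ¬empty))) = {Load}, add states in Sat(¬safe) with every successor in Z. Already a fixed point.
Sat(A[¬safe U AG (AX (¬valid ∧ ¬empty))]) = {Load}
Grant ∉ Sat(A[¬safe U AG (AX (¬valid ∧ ¬empty))]) = {Load}, so the formula does not hold at Grant.

No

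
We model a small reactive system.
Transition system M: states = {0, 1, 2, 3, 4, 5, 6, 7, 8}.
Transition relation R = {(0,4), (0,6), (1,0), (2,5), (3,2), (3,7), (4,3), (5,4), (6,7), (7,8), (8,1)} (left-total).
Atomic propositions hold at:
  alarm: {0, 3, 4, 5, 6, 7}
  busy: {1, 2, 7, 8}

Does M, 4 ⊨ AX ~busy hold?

Yes

Sat(~busy) = {0, 3, 4, 5, 6}
Sat(AX ~busy) = {s : every successor in {0, 3, 4, 5, 6}} = {0, 1, 2, 4, 5}
4 ∈ Sat(AX ~busy) = {0, 1, 2, 4, 5}, so the formula holds at 4.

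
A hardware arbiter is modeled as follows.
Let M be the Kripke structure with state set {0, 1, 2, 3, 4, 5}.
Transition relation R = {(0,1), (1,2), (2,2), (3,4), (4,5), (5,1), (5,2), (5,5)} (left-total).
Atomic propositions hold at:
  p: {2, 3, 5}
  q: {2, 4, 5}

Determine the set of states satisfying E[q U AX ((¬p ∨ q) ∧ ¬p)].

Sat(¬p) = {0, 1, 4}
Sat(¬p ∨ q) = {0, 1, 2, 4, 5}
Sat((¬p ∨ q) ∧ ¬p) = {0, 1, 4}
Sat(AX ((¬p ∨ q) ∧ ¬p)) = {s : every successor in {0, 1, 4}} = {0, 3}
E[q U AX ((¬p ∨ q) ∧ ¬p)]: least fixpoint, start Z0 = Sat(AX ((¬p ∨ q) ∧ ¬p)) = {0, 3}, add states in Sat(q) with some successor in Z. Already a fixed point.
Sat(E[q U AX ((¬p ∨ q) ∧ ¬p)]) = {0, 3}

{0, 3}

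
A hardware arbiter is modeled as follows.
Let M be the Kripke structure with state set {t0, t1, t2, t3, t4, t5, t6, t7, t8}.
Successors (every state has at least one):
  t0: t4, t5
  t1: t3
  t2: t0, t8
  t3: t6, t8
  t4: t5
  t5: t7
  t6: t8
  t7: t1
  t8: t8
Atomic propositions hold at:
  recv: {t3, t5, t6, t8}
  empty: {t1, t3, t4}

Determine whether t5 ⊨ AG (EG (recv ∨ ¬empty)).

Sat(¬empty) = {t0, t2, t5, t6, t7, t8}
Sat(recv ∨ ¬empty) = {t0, t2, t3, t5, t6, t7, t8}
EG (recv ∨ ¬empty): greatest fixpoint, start Z0 = {t0, t2, t3, t5, t6, t7, t8}, keep only states in Sat with some successor in Z. Z1 = {t0, t2, t3, t5, t6, t8}; Z2 = {t0, t2, t3, t6, t8}; Z3 = {t2, t3, t6, t8}; fixed.
Sat(EG (recv ∨ ¬empty)) = {t2, t3, t6, t8}
AG (EG (recv ∨ ¬empty)): greatest fixpoint, start Z0 = {t2, t3, t6, t8}, keep only states in Sat with every successor in Z. Z1 = {t3, t6, t8}; fixed.
Sat(AG (EG (recv ∨ ¬empty))) = {t3, t6, t8}
t5 ∉ Sat(AG (EG (recv ∨ ¬empty))) = {t3, t6, t8}, so the formula does not hold at t5.

No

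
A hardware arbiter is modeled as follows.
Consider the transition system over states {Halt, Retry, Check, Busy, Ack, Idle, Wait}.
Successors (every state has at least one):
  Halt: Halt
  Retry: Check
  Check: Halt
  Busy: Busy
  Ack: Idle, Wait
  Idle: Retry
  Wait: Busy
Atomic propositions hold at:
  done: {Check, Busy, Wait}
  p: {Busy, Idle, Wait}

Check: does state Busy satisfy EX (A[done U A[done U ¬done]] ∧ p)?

Sat(¬done) = {Halt, Retry, Ack, Idle}
A[done U ¬done]: least fixpoint, start Z0 = Sat(¬done) = {Halt, Retry, Ack, Idle}, add states in Sat(done) with every successor in Z. Z1 = {Halt, Retry, Check, Ack, Idle}; fixed.
Sat(A[done U ¬done]) = {Halt, Retry, Check, Ack, Idle}
A[done U A[done U ¬done]]: least fixpoint, start Z0 = Sat(A[done U ¬done]) = {Halt, Retry, Check, Ack, Idle}, add states in Sat(done) with every successor in Z. Already a fixed point.
Sat(A[done U A[done U ¬done]]) = {Halt, Retry, Check, Ack, Idle}
Sat(A[done U A[done U ¬done]] ∧ p) = {Idle}
Sat(EX (A[done U A[done U ¬done]] ∧ p)) = {s : some successor in {Idle}} = {Ack}
Busy ∉ Sat(EX (A[done U A[done U ¬done]] ∧ p)) = {Ack}, so the formula does not hold at Busy.

No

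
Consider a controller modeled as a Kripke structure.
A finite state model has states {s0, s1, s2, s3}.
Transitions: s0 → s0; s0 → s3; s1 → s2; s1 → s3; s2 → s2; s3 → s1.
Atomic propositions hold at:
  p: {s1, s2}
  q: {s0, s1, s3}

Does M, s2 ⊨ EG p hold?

Yes

EG p: greatest fixpoint, start Z0 = {s1, s2}, keep only states in Sat with some successor in Z. Already a fixed point.
Sat(EG p) = {s1, s2}
s2 ∈ Sat(EG p) = {s1, s2}, so the formula holds at s2.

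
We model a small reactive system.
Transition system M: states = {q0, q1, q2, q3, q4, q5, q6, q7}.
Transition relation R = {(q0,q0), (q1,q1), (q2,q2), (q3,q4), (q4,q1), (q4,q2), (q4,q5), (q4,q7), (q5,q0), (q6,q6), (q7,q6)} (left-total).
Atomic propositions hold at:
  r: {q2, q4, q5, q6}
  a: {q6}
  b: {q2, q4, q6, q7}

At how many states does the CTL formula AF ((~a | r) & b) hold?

Sat(~a) = {q0, q1, q2, q3, q4, q5, q7}
Sat(~a | r) = {q0, q1, q2, q3, q4, q5, q6, q7}
Sat((~a | r) & b) = {q2, q4, q6, q7}
AF ((~a | r) & b): least fixpoint, start Z0 = {q2, q4, q6, q7}, add states with every successor in Z. Z1 = {q2, q3, q4, q6, q7}; fixed.
Sat(AF ((~a | r) & b)) = {q2, q3, q4, q6, q7}
|Sat(AF ((~a | r) & b))| = |{q2, q3, q4, q6, q7}| = 5.

5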